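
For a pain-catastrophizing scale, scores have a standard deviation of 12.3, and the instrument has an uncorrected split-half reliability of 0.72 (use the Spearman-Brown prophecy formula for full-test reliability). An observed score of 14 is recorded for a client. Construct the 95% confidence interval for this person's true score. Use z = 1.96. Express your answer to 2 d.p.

Full-length reliability (Spearman-Brown) = 2(0.72)/(1+0.72) ≈ 0.8372
SEM = 12.3000*√(1 − 0.8372) ≈ 4.9627
Margin = 1.96 * 4.9627 ≈ 9.7269
CI = 14 ± 9.7269 → [4.2731, 23.7269]

[4.27, 23.73]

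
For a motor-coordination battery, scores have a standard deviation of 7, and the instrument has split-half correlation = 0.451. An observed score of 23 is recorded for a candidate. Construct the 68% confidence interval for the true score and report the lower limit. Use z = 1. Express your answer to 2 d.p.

18.69

Spearman-Brown: r = 2(0.451) / (1 + 0.451) = 0.902 / 1.451 ≈ 0.622
SEM = 7.000 · √(1 − 0.622) = 7.000 · √0.378 ≈ 7.000 · 0.615 ≈ 4.306
Margin = 1 · 4.306 ≈ 4.306
Lower bound: 23 − 4.306 = 18.694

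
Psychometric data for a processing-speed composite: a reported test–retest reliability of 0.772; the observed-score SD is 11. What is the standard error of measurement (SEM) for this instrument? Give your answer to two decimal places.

The standard error of measurement is 11.0000*√(1 − 0.7720) ≈ 11.0000*0.4775 ≈ 5.2524.

5.25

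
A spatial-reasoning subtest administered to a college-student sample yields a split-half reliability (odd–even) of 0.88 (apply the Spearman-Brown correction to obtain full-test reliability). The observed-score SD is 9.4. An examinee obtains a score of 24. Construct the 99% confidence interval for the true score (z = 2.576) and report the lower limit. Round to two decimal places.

r_full = 2·0.88 / (1 + 0.88) ≃ 0.936
SEM = 9.400*√(1 − 0.936) ≃ 2.375
Margin = 2.576 * 2.375 ≃ 6.118
Lower limit = 24 − 6.118 ≃ 17.882

17.88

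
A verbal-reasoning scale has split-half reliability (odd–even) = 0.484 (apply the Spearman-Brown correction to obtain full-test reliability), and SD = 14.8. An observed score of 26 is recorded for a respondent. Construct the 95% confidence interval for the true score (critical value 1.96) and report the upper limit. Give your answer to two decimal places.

43.11

Spearman-Brown: r = 2(0.484) / (1 + 0.484) = 0.96800 / 1.48400 ≃ 0.65229
The standard error of measurement is 14.80000·√(1 − 0.65229) ≃ 14.80000·0.58967 ≃ 8.72709.
Margin = 1.96 · 8.72709 ≃ 17.10510
Upper bound: 26 + 17.10510 = 43.10510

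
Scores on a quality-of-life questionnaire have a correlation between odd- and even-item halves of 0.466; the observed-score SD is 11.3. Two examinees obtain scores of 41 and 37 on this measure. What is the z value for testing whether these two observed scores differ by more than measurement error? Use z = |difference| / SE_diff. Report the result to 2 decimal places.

Spearman-Brown: r = 2(0.466) / (1 + 0.466) = 0.9320 / 1.4660 ≈ 0.6357
SEM = 11.3000·√(1 − 0.6357) ≈ 6.8200
SE_diff = SEM · √2 ≈ 6.8200 · 1.4142 ≈ 9.6449
z = 4 / 9.6449 ≈ 0.4147

0.41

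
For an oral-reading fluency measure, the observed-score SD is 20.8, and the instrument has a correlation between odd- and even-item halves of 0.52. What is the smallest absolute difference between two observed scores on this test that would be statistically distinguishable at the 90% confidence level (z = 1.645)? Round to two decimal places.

27.19

r_full = 2·0.52 / (1 + 0.52) ≈ 0.684
The standard error of measurement is 20.800×√(1 − 0.684) ≈ 20.800×0.562 ≈ 11.689.
SE_diff = SEM × √2 ≈ 11.689 × 1.414 ≈ 16.530
Minimum reliable difference = 1.645 × SE_diff ≈ 1.645 × 16.530 ≈ 27.192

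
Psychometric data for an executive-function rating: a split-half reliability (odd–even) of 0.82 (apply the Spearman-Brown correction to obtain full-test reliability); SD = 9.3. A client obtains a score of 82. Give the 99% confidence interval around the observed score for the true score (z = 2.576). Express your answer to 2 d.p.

[74.47, 89.53]

Full-length reliability (Spearman-Brown) = 2(0.82)/(1+0.82) ≈ 0.9011
SEM = 9.3000*√(1 − 0.9011) ≈ 2.9247
Margin = 2.576 * 2.9247 ≈ 7.5341
Interval: (74.4659, 89.5341)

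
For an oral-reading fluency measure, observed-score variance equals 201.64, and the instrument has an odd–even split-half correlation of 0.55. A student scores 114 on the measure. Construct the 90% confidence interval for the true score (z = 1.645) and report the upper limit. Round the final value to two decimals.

126.59

σ = 201.64^(1/2) = 14.20000
Spearman-Brown: r = 2(0.55) / (1 + 0.55) = 1.10000 / 1.55000 ≈ 0.70968
SEM = 14.20000 × √(1 − 0.70968) = 14.20000 × √0.29032 ≈ 14.20000 × 0.53882 ≈ 7.65119
Margin = 1.645 × 7.65119 ≈ 12.58620
Upper limit = 114 + 12.58620 ≈ 126.58620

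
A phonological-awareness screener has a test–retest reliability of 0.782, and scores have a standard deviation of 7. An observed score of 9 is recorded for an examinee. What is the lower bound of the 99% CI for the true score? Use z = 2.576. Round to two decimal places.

0.58

SEM = 7.00000 × √(1 − 0.78200) = 7.00000 × √0.21800 ≈ 7.00000 × 0.46690 ≈ 3.26833
Margin = 2.576 × 3.26833 ≈ 8.41923
Lower limit = 9 − 8.41923 ≈ 0.58077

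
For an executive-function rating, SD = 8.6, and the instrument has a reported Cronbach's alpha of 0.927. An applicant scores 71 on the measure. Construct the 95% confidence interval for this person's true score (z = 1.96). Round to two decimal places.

SEM = 8.6000 × √(1 − 0.9270) = 8.6000 × √0.0730 ≈ 8.6000 × 0.2702 ≈ 2.3236
1.96 × SEM ≈ 4.5542
CI = 71 ± 4.5542 → [66.4458, 75.5542]

[66.45, 75.55]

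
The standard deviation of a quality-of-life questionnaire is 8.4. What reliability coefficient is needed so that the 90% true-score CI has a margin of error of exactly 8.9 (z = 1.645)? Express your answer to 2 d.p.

Required SEM = 8.9 / 1.645 ≃ 5.4103
Required reliability = 1 − (SEM/SD)² = 1 − 0.4148 ≃ 0.5852

0.59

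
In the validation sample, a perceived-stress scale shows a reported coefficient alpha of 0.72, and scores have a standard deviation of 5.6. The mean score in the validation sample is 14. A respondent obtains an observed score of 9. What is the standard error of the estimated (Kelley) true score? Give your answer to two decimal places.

SE_est = SD × √(r(1 − r)) = 5.6000 × √0.2016 ≈ 5.6000 × 0.4490 ≈ 2.5144

2.51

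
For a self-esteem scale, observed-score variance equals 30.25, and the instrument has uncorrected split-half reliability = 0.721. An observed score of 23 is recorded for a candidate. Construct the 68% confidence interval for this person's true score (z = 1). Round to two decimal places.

SD = √30.25 = 5.50000
Spearman-Brown: r = 2(0.721) / (1 + 0.721) = 1.44200 / 1.72100 ≈ 0.83788
SEM = 5.50000×√(1 − 0.83788) ≈ 2.21449
Margin = 1 × 2.21449 ≈ 2.21449
CI = 23 ± 2.21449 → [20.78551, 25.21449]

[20.79, 25.21]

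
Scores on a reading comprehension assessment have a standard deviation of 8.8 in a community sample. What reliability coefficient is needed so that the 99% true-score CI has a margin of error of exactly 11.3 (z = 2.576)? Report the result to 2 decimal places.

SEM needed = half-width / z = 11.3/2.576 ≈ 4.3866
Required reliability = 1 − (SEM/SD)² = 1 − 0.2485 ≈ 0.7515

0.75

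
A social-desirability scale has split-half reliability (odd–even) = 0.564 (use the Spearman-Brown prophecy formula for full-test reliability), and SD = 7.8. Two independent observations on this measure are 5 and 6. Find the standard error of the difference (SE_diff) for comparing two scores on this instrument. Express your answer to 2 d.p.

Spearman-Brown: r = 2(0.564) / (1 + 0.564) = 1.128 / 1.564 ≃ 0.721
SEM = 7.800 · √(1 − 0.721) = 7.800 · √0.279 ≃ 7.800 · 0.528 ≃ 4.118
Standard error of the difference = 4.118·√2 ≃ 5.824

5.82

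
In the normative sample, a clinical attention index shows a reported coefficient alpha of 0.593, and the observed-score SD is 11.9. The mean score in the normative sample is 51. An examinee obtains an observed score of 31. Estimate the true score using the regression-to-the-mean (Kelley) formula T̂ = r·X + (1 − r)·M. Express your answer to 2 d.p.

39.14

Estimated true score = 0.593*31 + (1 − 0.593)*51 ≈ 39.140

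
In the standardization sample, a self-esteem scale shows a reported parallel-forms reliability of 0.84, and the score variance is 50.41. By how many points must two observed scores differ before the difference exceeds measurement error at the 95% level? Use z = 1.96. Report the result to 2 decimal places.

7.87

SD = √50.41 ≈ 7.1000
SEM = 7.1000×√(1 − 0.8400) ≈ 2.8400
SE_diff = SEM × √2 ≈ 2.8400 × 1.4142 ≈ 4.0164
Minimum reliable difference = 1.96 × SE_diff ≈ 1.96 × 4.0164 ≈ 7.8721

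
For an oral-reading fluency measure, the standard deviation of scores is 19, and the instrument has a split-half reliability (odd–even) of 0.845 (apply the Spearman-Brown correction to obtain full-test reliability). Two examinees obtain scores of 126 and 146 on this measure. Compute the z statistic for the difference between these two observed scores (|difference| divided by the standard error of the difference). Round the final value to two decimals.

2.57

Full-length reliability (Spearman-Brown) = 2(0.845)/(1+0.845) ≃ 0.9160
The standard error of measurement is 19.0000·√(1 − 0.9160) ≃ 19.0000·0.2898 ≃ 5.5071.
SE_diff = SEM · √2 ≃ 5.5071 · 1.4142 ≃ 7.7882
z = 20 / 7.7882 ≃ 2.5680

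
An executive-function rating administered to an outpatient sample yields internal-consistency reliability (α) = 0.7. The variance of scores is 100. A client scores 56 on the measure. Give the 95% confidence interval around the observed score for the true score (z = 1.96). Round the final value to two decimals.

SD = √100 = 10.0000
SEM = 10.0000*√(1 − 0.7000) ≈ 5.4772
1.96 * SEM ≈ 10.7354
95% CI: 56 ± 10.7354 = [45.2646, 66.7354]

[45.26, 66.74]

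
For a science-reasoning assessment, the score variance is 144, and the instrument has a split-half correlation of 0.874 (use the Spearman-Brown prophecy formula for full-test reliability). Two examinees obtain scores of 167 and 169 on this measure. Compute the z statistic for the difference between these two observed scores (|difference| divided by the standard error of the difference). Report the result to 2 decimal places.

0.45

SD = √144 = 12.00000
Full-length reliability (Spearman-Brown) = 2(0.874)/(1+0.874) ≈ 0.93276
The standard error of measurement is 12.00000·√(1 − 0.93276) ≈ 12.00000·0.25930 ≈ 3.11159.
Standard error of the difference = 3.11159·√2 ≈ 4.40045
z = |167 − 169| / 4.40045 = 2 / 4.40045 ≈ 0.45450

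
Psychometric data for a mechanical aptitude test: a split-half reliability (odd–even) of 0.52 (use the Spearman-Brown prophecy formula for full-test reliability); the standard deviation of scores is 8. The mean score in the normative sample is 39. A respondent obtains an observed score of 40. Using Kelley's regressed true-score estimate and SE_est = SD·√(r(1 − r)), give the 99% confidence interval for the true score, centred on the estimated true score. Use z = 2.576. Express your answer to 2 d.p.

Spearman-Brown: r = 2(0.52) / (1 + 0.52) = 1.0400 / 1.5200 ≈ 0.6842
T̂ = r·X + (1 − r)·M = 0.6842·40 + 0.3158·39 ≈ 27.3684 + 12.3158 ≈ 39.6842
SE_est = 8.0000·√[r(1 − r)] ≈ 3.7186
CI = 39.6842 ± 2.576 · 3.7186 → [30.1050, 49.2634]

[30.11, 49.26]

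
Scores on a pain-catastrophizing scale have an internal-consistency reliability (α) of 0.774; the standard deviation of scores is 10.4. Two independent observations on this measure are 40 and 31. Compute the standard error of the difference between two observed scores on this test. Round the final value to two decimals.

6.99

SEM = 10.4000 * √(1 − 0.7740) = 10.4000 * √0.2260 ≈ 10.4000 * 0.4754 ≈ 4.9441
Standard error of the difference = 4.9441·√2 ≈ 6.9920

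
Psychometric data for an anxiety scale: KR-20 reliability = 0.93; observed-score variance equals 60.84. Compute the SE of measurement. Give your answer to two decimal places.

SD = √60.84 = 7.800
SEM = 7.800 * √(1 − 0.930) = 7.800 * √0.070 ≃ 7.800 * 0.265 ≃ 2.064

2.06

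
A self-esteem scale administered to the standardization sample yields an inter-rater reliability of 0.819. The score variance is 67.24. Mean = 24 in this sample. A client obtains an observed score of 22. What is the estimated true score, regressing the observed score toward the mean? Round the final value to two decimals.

T̂ = 0.81900(22) + 0.18100(24) ≃ 22.36200

22.36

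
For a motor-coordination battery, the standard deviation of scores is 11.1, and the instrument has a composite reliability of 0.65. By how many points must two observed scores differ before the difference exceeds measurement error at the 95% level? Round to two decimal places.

18.20

SEM = 11.100 · √(1 − 0.650) = 11.100 · √0.350 ≈ 11.100 · 0.592 ≈ 6.567
SE_diff = SEM · √2 ≈ 6.567 · 1.414 ≈ 9.287
Minimum reliable difference = 1.96 · SE_diff ≈ 1.96 · 9.287 ≈ 18.202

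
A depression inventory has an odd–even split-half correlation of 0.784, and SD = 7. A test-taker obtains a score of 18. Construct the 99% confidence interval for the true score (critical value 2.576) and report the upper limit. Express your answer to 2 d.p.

24.27

Spearman-Brown: r = 2(0.784) / (1 + 0.784) = 1.568 / 1.784 ≈ 0.879
SEM = 7.000×√(1 − 0.879) ≈ 2.436
Margin = 2.576 × 2.436 ≈ 6.274
Upper bound: 18 + 6.274 = 24.274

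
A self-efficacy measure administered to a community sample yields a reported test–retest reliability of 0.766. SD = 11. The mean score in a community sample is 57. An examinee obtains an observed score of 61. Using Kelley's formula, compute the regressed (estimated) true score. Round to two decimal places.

T̂ = r·X + (1 − r)·M = 0.766×61 + 0.234×57 = 46.726 + 13.338 ≈ 60.064

60.06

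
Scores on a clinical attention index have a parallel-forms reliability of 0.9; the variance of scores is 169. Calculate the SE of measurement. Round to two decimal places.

4.11

SD = √169 = 13.00000
SEM = 13.00000 * √(1 − 0.90000) = 13.00000 * √0.10000 ≈ 13.00000 * 0.31623 ≈ 4.11096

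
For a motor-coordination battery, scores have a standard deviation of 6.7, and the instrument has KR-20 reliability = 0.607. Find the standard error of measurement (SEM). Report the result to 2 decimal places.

SEM = 6.7000 * √(1 − 0.6070) = 6.7000 * √0.3930 ≈ 6.7000 * 0.6269 ≈ 4.2002

4.20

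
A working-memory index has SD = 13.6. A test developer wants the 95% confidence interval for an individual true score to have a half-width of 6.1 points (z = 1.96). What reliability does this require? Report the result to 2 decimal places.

0.95

Required SEM = 6.1 / 1.96 ≈ 3.112
r = 1 − (3.112/13.6)² ≈ 1 − 0.052 ≈ 0.948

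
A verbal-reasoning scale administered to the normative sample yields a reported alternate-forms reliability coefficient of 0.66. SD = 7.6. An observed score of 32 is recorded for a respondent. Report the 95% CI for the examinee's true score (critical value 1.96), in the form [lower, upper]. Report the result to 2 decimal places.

[23.31, 40.69]

SEM = 7.6000 · √(1 − 0.6600) = 7.6000 · √0.3400 ≈ 7.6000 · 0.5831 ≈ 4.4315
1.96 · SEM ≈ 8.6858
95% CI: 32 ± 8.6858 = [23.3142, 40.6858]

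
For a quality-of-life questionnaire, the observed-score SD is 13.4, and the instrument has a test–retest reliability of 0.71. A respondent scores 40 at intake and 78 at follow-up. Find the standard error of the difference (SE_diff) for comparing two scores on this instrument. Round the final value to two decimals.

SEM = 13.400 × √(1 − 0.710) = 13.400 × √0.290 ≈ 13.400 × 0.539 ≈ 7.216
SE_diff = SEM × √2 ≈ 7.216 × 1.414 ≈ 10.205

10.21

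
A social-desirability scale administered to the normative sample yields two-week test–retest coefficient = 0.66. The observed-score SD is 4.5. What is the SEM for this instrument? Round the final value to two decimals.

SEM = 4.5000*√(1 − 0.6600) ≈ 2.6239

2.62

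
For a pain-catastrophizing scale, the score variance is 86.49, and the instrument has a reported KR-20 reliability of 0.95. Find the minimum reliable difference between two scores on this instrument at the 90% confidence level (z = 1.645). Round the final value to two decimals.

4.84

SD = √86.49 = 9.30000
The standard error of measurement is 9.30000·√(1 − 0.95000) ≈ 9.30000·0.22361 ≈ 2.07954.
Standard error of the difference = 2.07954·√2 ≈ 2.94092
Smallest detectable difference = 1.645·2.94092 ≈ 4.83781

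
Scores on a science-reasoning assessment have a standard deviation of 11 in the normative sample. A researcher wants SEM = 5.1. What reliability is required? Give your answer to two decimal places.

0.79

r = 1 − (5.100/11)² ≈ 1 − 0.215 ≈ 0.785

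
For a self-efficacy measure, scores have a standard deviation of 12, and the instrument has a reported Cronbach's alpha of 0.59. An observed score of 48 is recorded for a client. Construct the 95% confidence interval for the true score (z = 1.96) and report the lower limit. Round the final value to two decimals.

32.94

The standard error of measurement is 12.00000×√(1 − 0.59000) ≈ 12.00000×0.64031 ≈ 7.68375.
Margin = 1.96 × 7.68375 ≈ 15.06015
Lower limit = 48 − 15.06015 ≈ 32.93985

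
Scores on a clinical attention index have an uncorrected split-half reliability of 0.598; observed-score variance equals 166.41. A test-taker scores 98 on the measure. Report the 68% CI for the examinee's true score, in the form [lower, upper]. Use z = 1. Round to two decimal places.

σ = 166.41^(1/2) = 12.9000
Spearman-Brown: r = 2(0.598) / (1 + 0.598) = 1.1960 / 1.5980 ≈ 0.7484
SEM = 12.9000 * √(1 − 0.7484) = 12.9000 * √0.2516 ≈ 12.9000 * 0.5016 ≈ 6.4702
Margin = 1 * 6.4702 ≈ 6.4702
Interval: (91.5298, 104.4702)

[91.53, 104.47]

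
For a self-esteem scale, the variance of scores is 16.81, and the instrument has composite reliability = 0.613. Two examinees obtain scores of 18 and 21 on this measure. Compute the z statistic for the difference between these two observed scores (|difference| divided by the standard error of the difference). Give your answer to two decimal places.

SD = √16.81 = 4.100
The standard error of measurement is 4.100×√(1 − 0.613) ≈ 4.100×0.622 ≈ 2.551.
SE_diff = SEM × √2 ≈ 2.551 × 1.414 ≈ 3.607
z = 3 / 3.607 ≈ 0.832

0.83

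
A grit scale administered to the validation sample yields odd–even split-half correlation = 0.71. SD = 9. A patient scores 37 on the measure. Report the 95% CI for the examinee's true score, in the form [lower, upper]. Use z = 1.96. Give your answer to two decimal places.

[29.74, 44.26]

Full-length reliability (Spearman-Brown) = 2(0.71)/(1+0.71) ≈ 0.8304
SEM = 9.0000×√(1 − 0.8304) ≈ 3.7063
Margin = 1.96 × 3.7063 ≈ 7.2644
CI = 37 ± 7.2644 → [29.7356, 44.2644]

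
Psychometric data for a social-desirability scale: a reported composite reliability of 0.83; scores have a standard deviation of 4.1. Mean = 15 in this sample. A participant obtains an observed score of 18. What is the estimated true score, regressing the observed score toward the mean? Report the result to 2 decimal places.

Estimated true score = 0.83000·18 + (1 − 0.83000)·15 ≈ 17.49000

17.49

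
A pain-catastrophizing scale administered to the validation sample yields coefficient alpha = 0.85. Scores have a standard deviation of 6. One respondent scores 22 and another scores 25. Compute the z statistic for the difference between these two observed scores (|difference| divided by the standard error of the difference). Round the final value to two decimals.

0.91

SEM = 6.0000 * √(1 − 0.8500) = 6.0000 * √0.1500 ≈ 6.0000 * 0.3873 ≈ 2.3238
Standard error of the difference = 2.3238·√2 ≈ 3.2863
z = 3 / 3.2863 ≈ 0.9129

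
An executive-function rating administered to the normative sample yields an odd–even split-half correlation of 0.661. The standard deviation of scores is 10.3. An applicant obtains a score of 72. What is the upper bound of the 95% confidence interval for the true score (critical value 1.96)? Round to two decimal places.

Spearman-Brown: r = 2(0.661) / (1 + 0.661) = 1.3220 / 1.6610 ≈ 0.7959
The standard error of measurement is 10.3000*√(1 − 0.7959) ≈ 10.3000*0.4518 ≈ 4.6532.
1.96 * SEM ≈ 9.1203
Upper bound: 72 + 9.1203 = 81.1203

81.12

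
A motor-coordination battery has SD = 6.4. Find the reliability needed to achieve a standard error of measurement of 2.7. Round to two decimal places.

r = 1 − (SEM / SD)² = 1 − (2.700 / 6.4)² ≃ 1 − 0.178 ≃ 0.822

0.82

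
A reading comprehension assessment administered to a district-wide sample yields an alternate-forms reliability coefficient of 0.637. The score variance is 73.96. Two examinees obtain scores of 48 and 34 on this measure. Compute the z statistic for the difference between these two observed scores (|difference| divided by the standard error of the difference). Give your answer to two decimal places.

1.91

SD = √73.96 = 8.6000
SEM = 8.6000 * √(1 − 0.6370) = 8.6000 * √0.3630 ≈ 8.6000 * 0.6025 ≈ 5.1815
Standard error of the difference = 5.1815·√2 ≈ 7.3277
z = 14 / 7.3277 ≈ 1.9106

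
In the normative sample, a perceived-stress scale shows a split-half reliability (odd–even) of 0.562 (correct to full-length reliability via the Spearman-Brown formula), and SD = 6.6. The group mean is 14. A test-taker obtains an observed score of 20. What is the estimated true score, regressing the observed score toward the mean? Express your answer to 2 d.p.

r_full = 2·0.562 / (1 + 0.562) ≃ 0.71959
T̂ = r·X + (1 − r)·M = 0.71959×20 + 0.28041×14 ≃ 14.39181 + 3.92574 ≃ 18.31754

18.32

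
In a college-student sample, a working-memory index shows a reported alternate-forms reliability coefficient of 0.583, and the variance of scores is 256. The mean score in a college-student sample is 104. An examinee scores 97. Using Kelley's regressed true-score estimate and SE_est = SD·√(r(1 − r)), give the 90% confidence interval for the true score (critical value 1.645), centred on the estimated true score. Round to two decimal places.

[86.94, 112.90]

SD = √256 = 16.0000
T̂ = r·X + (1 − r)·M = 0.5830·97 + 0.4170·104 = 56.5510 + 43.3680 ≃ 99.9190
SE_est = SD · √(r(1 − r)) = 16.0000 · √0.2431 ≃ 16.0000 · 0.4931 ≃ 7.8890
CI = 99.9190 ± 1.645 · 7.8890 → [86.9416, 112.8964]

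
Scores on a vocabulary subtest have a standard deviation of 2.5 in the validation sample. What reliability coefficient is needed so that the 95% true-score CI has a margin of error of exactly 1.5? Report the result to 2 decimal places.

SEM needed = half-width / z = 1.5/1.96 ≈ 0.765
r = 1 − (SEM / SD)² = 1 − (0.765 / 2.5)² ≈ 1 − 0.094 ≈ 0.906

0.91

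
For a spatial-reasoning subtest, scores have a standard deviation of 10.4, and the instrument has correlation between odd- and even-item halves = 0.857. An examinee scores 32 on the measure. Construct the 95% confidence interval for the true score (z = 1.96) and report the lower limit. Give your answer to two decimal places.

26.34

Spearman-Brown: r = 2(0.857) / (1 + 0.857) = 1.714 / 1.857 ≈ 0.923
SEM = 10.400 * √(1 − 0.923) = 10.400 * √0.077 ≈ 10.400 * 0.277 ≈ 2.886
1.96 * SEM ≈ 5.657
Lower bound: 32 − 5.657 = 26.343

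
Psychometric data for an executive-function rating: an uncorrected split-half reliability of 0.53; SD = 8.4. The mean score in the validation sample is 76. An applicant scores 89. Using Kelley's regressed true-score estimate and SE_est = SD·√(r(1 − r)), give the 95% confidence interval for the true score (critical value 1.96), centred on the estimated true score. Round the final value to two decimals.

Spearman-Brown: r = 2(0.53) / (1 + 0.53) = 1.060 / 1.530 ≃ 0.693
Estimated true score = 0.693*89 + (1 − 0.693)*76 ≃ 85.007
SE_est = SD * √(r(1 − r)) = 8.400 * √0.213 ≃ 8.400 * 0.461 ≃ 3.875
95% CI: 85.007 ± 7.595 ≃ (77.411, 92.602)

[77.41, 92.60]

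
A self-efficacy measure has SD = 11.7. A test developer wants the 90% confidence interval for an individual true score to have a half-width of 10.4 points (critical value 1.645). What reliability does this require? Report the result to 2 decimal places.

0.71

Required SEM = 10.4 / 1.645 ≈ 6.32219
r = 1 − (SEM / SD)² = 1 − (6.32219 / 11.7)² ≈ 1 − 0.29199 ≈ 0.70801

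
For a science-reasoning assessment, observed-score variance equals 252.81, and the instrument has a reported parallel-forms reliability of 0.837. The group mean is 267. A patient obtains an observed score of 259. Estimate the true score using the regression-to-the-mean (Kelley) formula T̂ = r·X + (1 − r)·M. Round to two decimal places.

260.30

Estimated true score = 0.8370*259 + (1 − 0.8370)*267 ≈ 260.3040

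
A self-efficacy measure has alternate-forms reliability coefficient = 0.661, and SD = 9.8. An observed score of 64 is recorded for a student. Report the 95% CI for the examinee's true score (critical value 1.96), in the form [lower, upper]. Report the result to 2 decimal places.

[52.82, 75.18]

SEM = 9.8000 × √(1 − 0.6610) = 9.8000 × √0.3390 ≈ 9.8000 × 0.5822 ≈ 5.7059
Margin = 1.96 × 5.7059 ≈ 11.1836
95% CI: 64 ± 11.1836 = [52.8164, 75.1836]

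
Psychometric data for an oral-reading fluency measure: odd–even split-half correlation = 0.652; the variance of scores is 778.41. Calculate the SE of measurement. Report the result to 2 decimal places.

σ = 778.41^(1/2) = 27.900
r_full = 2·0.652 / (1 + 0.652) ≃ 0.789
The standard error of measurement is 27.900*√(1 − 0.789) ≃ 27.900*0.459 ≃ 12.805.

12.81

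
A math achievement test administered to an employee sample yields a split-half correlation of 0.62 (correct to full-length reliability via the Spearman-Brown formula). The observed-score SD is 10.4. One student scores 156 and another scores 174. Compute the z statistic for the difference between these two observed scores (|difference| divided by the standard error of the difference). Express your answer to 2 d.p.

2.53

Full-length reliability (Spearman-Brown) = 2(0.62)/(1+0.62) ≃ 0.765
SEM = 10.400 × √(1 − 0.765) = 10.400 × √0.235 ≃ 10.400 × 0.484 ≃ 5.037
SE_diff = √2 × SEM ≃ 7.123
z = |156 − 174| / 7.123 = 18 / 7.123 ≃ 2.527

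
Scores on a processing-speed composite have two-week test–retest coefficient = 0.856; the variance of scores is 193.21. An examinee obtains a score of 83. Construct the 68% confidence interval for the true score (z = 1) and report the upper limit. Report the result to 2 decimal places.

88.27

SD = √193.21 = 13.9000
SEM = 13.9000 * √(1 − 0.8560) = 13.9000 * √0.1440 ≃ 13.9000 * 0.3795 ≃ 5.2747
Margin = 1 * 5.2747 ≃ 5.2747
Upper bound: 83 + 5.2747 = 88.2747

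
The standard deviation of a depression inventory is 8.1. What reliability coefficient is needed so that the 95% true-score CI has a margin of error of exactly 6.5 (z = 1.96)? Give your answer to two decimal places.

0.83

SEM needed = half-width / z = 6.5/1.96 ≈ 3.316
Required reliability = 1 − (SEM/SD)² = 1 − 0.168 ≈ 0.832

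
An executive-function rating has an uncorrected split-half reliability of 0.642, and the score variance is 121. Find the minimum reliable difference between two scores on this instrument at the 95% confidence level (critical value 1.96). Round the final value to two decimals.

14.24

SD = √121 ≈ 11.0000
Full-length reliability (Spearman-Brown) = 2(0.642)/(1+0.642) ≈ 0.7820
SEM = 11.0000*√(1 − 0.7820) ≈ 5.1363
SE_diff = SEM * √2 ≈ 5.1363 * 1.4142 ≈ 7.2638
Minimum reliable difference = 1.96 * SE_diff ≈ 1.96 * 7.2638 ≈ 14.2370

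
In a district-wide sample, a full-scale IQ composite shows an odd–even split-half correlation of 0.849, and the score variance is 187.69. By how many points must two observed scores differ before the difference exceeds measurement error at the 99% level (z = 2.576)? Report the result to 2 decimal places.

σ = 187.69^(1/2) = 13.700
Spearman-Brown: r = 2(0.849) / (1 + 0.849) = 1.698 / 1.849 ≈ 0.918
SEM = 13.700 × √(1 − 0.918) = 13.700 × √0.082 ≈ 13.700 × 0.286 ≈ 3.915
Standard error of the difference = 3.915·√2 ≈ 5.537
Smallest detectable difference = 2.576×5.537 ≈ 14.263

14.26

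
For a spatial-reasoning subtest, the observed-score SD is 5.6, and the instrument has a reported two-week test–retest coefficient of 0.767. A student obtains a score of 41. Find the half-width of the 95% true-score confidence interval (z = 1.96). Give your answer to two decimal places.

5.30

SEM = 5.600 · √(1 − 0.767) = 5.600 · √0.233 ≈ 5.600 · 0.483 ≈ 2.703
Margin = 1.96 · 2.703 ≈ 5.298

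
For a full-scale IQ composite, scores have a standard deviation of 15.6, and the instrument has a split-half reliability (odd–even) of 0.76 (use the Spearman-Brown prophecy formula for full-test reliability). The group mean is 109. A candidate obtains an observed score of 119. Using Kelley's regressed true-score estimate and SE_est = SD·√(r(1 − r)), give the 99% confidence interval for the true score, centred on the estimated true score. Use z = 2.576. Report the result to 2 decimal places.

r_full = 2·0.76 / (1 + 0.76) ≈ 0.86364
T̂ = 0.86364(119) + 0.13636(109) ≈ 117.63636
SE_est = SD * √(r(1 − r)) = 15.60000 * √0.11777 ≈ 15.60000 * 0.34317 ≈ 5.35352
99% CI: 117.63636 ± 13.79066 ≈ (103.84570, 131.42703)

[103.85, 131.43]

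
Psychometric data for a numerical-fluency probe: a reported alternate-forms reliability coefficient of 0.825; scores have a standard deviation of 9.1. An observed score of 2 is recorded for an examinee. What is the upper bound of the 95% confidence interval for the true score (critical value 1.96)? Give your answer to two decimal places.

SEM = 9.1000·√(1 − 0.8250) ≈ 3.8068
Margin = 1.96 · 3.8068 ≈ 7.4613
Upper limit = 2 + 7.4613 ≈ 9.4613

9.46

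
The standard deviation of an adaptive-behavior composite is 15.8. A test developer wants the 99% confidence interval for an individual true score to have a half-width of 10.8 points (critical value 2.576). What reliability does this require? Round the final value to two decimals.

SEM needed = half-width / z = 10.8/2.576 ≈ 4.193
r = 1 − (SEM / SD)² = 1 − (4.193 / 15.8)² ≈ 1 − 0.070 ≈ 0.930

0.93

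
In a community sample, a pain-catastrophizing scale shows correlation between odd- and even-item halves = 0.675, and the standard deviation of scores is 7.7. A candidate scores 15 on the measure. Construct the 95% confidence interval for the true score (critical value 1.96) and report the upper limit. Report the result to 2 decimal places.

Full-length reliability (Spearman-Brown) = 2(0.675)/(1+0.675) ≈ 0.806
The standard error of measurement is 7.700·√(1 − 0.806) ≈ 7.700·0.440 ≈ 3.392.
Margin = 1.96 · 3.392 ≈ 6.648
Upper bound: 15 + 6.648 = 21.648

21.65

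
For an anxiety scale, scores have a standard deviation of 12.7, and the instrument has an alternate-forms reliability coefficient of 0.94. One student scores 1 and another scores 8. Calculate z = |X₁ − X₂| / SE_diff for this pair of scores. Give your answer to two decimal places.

1.59

SEM = 12.7000 * √(1 − 0.9400) = 12.7000 * √0.0600 ≈ 12.7000 * 0.2449 ≈ 3.1109
SE_diff = SEM * √2 ≈ 3.1109 * 1.4142 ≈ 4.3994
z = |1 − 8| / 4.3994 = 7 / 4.3994 ≈ 1.5911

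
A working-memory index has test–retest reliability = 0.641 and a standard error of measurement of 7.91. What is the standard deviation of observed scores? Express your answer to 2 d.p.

σ = SEM·(1 − r)^(−1/2) ≈ 7.91×1.669 ≈ 13.202

13.20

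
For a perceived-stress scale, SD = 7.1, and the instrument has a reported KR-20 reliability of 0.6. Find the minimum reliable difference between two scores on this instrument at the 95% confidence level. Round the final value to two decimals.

12.45

SEM = 7.10000 × √(1 − 0.60000) = 7.10000 × √0.40000 ≈ 7.10000 × 0.63246 ≈ 4.49043
SE_diff = SEM × √2 ≈ 4.49043 × 1.41421 ≈ 6.35043
Minimum reliable difference = 1.96 × SE_diff ≈ 1.96 × 6.35043 ≈ 12.44685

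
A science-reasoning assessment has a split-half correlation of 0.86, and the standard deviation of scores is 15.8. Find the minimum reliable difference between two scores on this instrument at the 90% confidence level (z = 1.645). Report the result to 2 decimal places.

Spearman-Brown: r = 2(0.86) / (1 + 0.86) = 1.7200 / 1.8600 ≃ 0.9247
SEM = 15.8000 * √(1 − 0.9247) = 15.8000 * √0.0753 ≃ 15.8000 * 0.2744 ≃ 4.3348
SE_diff = SEM * √2 ≃ 4.3348 * 1.4142 ≃ 6.1303
Minimum reliable difference = 1.645 * SE_diff ≃ 1.645 * 6.1303 ≃ 10.0843

10.08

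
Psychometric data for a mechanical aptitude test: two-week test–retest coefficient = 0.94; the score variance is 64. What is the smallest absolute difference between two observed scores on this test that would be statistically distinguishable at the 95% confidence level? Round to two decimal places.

5.43

σ = 64^(1/2) = 8.0000
SEM = 8.0000 * √(1 − 0.9400) = 8.0000 * √0.0600 ≈ 8.0000 * 0.2449 ≈ 1.9596
SE_diff = √2 * SEM ≈ 2.7713
Smallest detectable difference = 1.96*2.7713 ≈ 5.4317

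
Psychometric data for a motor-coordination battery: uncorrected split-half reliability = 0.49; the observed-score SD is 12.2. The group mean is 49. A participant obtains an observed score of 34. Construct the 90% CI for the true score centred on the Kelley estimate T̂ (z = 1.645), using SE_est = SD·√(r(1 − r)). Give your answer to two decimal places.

r_full = 2·0.49 / (1 + 0.49) ≈ 0.6577
T̂ = r·X + (1 − r)·M = 0.6577×34 + 0.3423×49 ≈ 22.3624 + 16.7718 ≈ 39.1342
SE_est = SD × √(r(1 − r)) = 12.2000 × √0.2251 ≈ 12.2000 × 0.4745 ≈ 5.7886
90% CI: 39.1342 ± 9.5222 ≈ (29.6120, 48.6564)

[29.61, 48.66]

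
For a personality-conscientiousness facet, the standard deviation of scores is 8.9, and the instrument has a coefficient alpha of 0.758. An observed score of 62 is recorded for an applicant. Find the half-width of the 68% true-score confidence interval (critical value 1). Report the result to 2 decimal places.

The standard error of measurement is 8.90000×√(1 − 0.75800) ≃ 8.90000×0.49193 ≃ 4.37822.
Half-width = 1×4.37822 ≃ 4.37822

4.38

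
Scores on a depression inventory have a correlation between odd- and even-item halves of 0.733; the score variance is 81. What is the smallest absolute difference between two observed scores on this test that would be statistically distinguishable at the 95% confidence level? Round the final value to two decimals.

SD = √81 = 9.00000
Full-length reliability (Spearman-Brown) = 2(0.733)/(1+0.733) ≈ 0.84593
SEM = 9.00000·√(1 − 0.84593) ≈ 3.53264
SE_diff = SEM · √2 ≈ 3.53264 · 1.41421 ≈ 4.99590
Minimum reliable difference = 1.96 · SE_diff ≈ 1.96 · 4.99590 ≈ 9.79197

9.79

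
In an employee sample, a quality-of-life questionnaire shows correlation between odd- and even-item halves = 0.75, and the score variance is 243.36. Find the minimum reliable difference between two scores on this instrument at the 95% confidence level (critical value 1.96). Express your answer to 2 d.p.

σ = 243.36^(1/2) = 15.60000
Spearman-Brown: r = 2(0.75) / (1 + 0.75) = 1.50000 / 1.75000 ≃ 0.85714
SEM = 15.60000·√(1 − 0.85714) ≃ 5.89625
SE_diff = √2 · SEM ≃ 8.33855
Minimum reliable difference = 1.96 · SE_diff ≃ 1.96 · 8.33855 ≃ 16.34356

16.34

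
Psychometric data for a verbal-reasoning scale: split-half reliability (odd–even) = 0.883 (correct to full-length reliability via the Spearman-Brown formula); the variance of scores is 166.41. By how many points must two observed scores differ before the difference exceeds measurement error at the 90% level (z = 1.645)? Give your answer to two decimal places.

7.48

SD = √166.41 = 12.900
Full-length reliability (Spearman-Brown) = 2(0.883)/(1+0.883) ≈ 0.938
SEM = 12.900 × √(1 − 0.938) = 12.900 × √0.062 ≈ 12.900 × 0.249 ≈ 3.216
SE_diff = SEM × √2 ≈ 3.216 × 1.414 ≈ 4.547
Minimum reliable difference = 1.645 × SE_diff ≈ 1.645 × 4.547 ≈ 7.481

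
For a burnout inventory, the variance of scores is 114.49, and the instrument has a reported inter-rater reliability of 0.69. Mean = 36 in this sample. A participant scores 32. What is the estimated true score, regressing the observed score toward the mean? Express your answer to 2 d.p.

33.24

Estimated true score = 0.690*32 + (1 − 0.690)*36 ≈ 33.240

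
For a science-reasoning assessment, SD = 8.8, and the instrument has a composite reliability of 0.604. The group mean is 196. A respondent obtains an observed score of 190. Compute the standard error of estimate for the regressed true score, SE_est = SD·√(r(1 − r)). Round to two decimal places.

SE_est = 8.80000*√(0.60400*0.39600) ≈ 4.30377

4.30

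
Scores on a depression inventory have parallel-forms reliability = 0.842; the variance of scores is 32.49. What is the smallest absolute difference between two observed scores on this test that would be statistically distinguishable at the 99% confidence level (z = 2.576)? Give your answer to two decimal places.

8.25

σ = 32.49^(1/2) = 5.7000
SEM = 5.7000 * √(1 − 0.8420) = 5.7000 * √0.1580 ≃ 5.7000 * 0.3975 ≃ 2.2657
SE_diff = SEM * √2 ≃ 2.2657 * 1.4142 ≃ 3.2042
Smallest detectable difference = 2.576*3.2042 ≃ 8.2540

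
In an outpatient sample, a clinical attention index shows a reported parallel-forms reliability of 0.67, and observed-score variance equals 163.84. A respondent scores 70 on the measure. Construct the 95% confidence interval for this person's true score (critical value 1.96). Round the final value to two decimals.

[55.59, 84.41]

σ = 163.84^(1/2) = 12.8000
SEM = 12.8000·√(1 − 0.6700) ≈ 7.3530
1.96 · SEM ≈ 14.4120
CI = 70 ± 14.4120 → [55.5880, 84.4120]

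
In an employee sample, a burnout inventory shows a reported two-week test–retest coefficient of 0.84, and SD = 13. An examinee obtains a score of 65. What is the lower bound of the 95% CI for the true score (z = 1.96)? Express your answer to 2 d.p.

54.81

SEM = 13.000 * √(1 − 0.840) = 13.000 * √0.160 ≃ 13.000 * 0.400 ≃ 5.200
1.96 * SEM ≃ 10.192
Lower bound: 65 − 10.192 = 54.808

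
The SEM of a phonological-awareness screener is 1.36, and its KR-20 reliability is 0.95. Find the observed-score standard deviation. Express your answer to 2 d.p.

6.08

SD = 1.36 / √(1 − 0.95) ≈ 6.0821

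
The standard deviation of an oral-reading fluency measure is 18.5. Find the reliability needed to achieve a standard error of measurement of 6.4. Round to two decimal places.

0.88

Required reliability = 1 − (SEM/SD)² = 1 − 0.120 ≃ 0.880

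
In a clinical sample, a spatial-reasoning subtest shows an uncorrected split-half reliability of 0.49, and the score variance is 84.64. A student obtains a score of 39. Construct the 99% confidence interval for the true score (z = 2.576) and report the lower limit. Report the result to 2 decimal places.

25.13

SD = √84.64 ≃ 9.20000
Full-length reliability (Spearman-Brown) = 2(0.49)/(1+0.49) ≃ 0.65772
SEM = 9.20000×√(1 − 0.65772) ≃ 5.38245
2.576 × SEM ≃ 13.86518
Lower limit = 39 − 13.86518 ≃ 25.13482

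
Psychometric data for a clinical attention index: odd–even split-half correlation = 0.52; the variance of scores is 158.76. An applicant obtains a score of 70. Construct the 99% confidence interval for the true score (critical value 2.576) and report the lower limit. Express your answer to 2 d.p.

51.76

SD = √158.76 ≈ 12.6000
Full-length reliability (Spearman-Brown) = 2(0.52)/(1+0.52) ≈ 0.6842
The standard error of measurement is 12.6000·√(1 − 0.6842) ≈ 12.6000·0.5620 ≈ 7.0806.
Margin = 2.576 · 7.0806 ≈ 18.2396
Lower limit = 70 − 18.2396 ≈ 51.7604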